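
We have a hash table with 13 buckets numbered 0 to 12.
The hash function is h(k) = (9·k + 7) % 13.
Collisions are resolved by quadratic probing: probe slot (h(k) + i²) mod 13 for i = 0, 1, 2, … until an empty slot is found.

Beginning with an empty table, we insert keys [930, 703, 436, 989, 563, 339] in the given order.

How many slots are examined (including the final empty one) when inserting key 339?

3

930: h=5 => slot 5
703: h=3 => slot 3
436: h=5, probe 5,6 => slot 6
989: h=3, probe 3,4 => slot 4
563: h=4, probe 4,5,8 => slot 8
339: h=3, probe 3,4,7 => slot 7
Table: [—, —, —, 703, 989, 930, 436, 339, 563, —, —, —, —]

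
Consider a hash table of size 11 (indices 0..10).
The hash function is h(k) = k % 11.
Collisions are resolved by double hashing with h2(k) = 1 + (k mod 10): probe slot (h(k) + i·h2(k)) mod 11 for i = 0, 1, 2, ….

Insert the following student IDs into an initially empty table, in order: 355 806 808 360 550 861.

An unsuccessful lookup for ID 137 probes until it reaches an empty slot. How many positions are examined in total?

2

355 hashes to 3; slot 3 is free -> place at 3.
806 hashes to 3, h2=7; 3 taken -> place at 10.
808 hashes to 5; slot 5 is free -> place at 5.
360 hashes to 8; slot 8 is free -> place at 8.
550 hashes to 0; slot 0 is free -> place at 0.
861 hashes to 3, h2=2; 3,5 taken -> place at 7.
Table: [550, -, -, 355, -, 808, -, 861, 360, -, 806]
Lookup 137: h=5, h2=8, probe 5,2 → slot 2 empty, not found.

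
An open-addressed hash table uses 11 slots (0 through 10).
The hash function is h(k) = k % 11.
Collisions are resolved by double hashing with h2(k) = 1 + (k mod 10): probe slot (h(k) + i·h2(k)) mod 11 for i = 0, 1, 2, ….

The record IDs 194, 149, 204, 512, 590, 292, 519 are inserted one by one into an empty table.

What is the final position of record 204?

Insert 194: h=7, slot 7 empty => index 7.
Insert 149: h=6, slot 6 empty => index 6.
Insert 204: h=6, h2=5, slot 6 occupied => index 0.
Insert 512: h=6, h2=3, slot 6 occupied => index 9.
Insert 590: h=7, h2=1, slot 7 occupied => index 8.
Insert 292: h=6, h2=3, slots 6,9 occupied => index 1.
Insert 519: h=2, slot 2 empty => index 2.
Table: [204, 292, 519, _, _, _, 149, 194, 590, 512, _]

0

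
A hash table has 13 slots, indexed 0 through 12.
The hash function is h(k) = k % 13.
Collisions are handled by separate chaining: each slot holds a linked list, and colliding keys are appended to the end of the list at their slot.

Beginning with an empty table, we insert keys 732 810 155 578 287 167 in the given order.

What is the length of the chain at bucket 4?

2

Insert 732: h=4, bucket 4 empty → new chain.
Insert 810: h=4, bucket 4 nonempty → append to chain.
Insert 155: h=12, bucket 12 empty → new chain.
Insert 578: h=6, bucket 6 empty → new chain.
Insert 287: h=1, bucket 1 empty → new chain.
Insert 167: h=11, bucket 11 empty → new chain.
Final buckets:
0: -
1: 287
2: -
3: -
4: 732 -> 810
5: -
6: 578
7: -
8: -
9: -
10: -
11: 167
12: 155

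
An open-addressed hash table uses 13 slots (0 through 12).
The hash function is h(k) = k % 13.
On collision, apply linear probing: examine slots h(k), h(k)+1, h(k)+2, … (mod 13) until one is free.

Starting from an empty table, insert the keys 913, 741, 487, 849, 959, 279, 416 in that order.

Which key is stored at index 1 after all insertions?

416

913: h=3 => slot 3
741: h=0 => slot 0
487: h=6 => slot 6
849: h=4 => slot 4
959: h=10 => slot 10
279: h=6, probe 6,7 => slot 7
416: h=0, probe 0,1 => slot 1
Table: [741, 416, -, 913, 849, -, 487, 279, -, -, 959, -, -]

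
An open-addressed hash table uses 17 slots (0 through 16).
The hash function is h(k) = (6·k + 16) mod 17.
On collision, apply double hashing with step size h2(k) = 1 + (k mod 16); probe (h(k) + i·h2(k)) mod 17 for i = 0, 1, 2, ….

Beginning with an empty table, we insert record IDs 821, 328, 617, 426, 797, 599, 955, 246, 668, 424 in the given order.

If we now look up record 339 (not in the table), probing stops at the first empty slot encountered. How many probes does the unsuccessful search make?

821 hashes to 12; slot 12 is free → place at 12.
328 hashes to 12, h2=9; 12 taken → place at 4.
617 hashes to 12, h2=10; 12 taken → place at 5.
426 hashes to 5, h2=11; 5 taken → place at 16.
797 hashes to 4, h2=14; 4 taken → place at 1.
599 hashes to 6; slot 6 is free → place at 6.
955 hashes to 0; slot 0 is free → place at 0.
246 hashes to 13; slot 13 is free → place at 13.
668 hashes to 12, h2=13; 12 taken → place at 8.
424 hashes to 10; slot 10 is free → place at 10.
Table: [955, 797, _, _, 328, 617, 599, _, 668, _, 424, _, 821, 246, _, _, 426]
Lookup 339: h=10, h2=4, probe 10,14 → slot 14 empty, not found.

2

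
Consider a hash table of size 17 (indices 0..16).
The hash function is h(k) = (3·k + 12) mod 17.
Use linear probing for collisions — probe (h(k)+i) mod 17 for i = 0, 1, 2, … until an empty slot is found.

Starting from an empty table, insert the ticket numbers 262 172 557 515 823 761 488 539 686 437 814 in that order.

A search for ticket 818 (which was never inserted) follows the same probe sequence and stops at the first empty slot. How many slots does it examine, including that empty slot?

262 hashes to 16; slot 16 is free -> place at 16.
172 hashes to 1; slot 1 is free -> place at 1.
557 hashes to 0; slot 0 is free -> place at 0.
515 hashes to 10; slot 10 is free -> place at 10.
823 hashes to 16; 16,0,1 taken -> place at 2.
761 hashes to 0; 0,1,2 taken -> place at 3.
488 hashes to 14; slot 14 is free -> place at 14.
539 hashes to 14; 14 taken -> place at 15.
686 hashes to 13; slot 13 is free -> place at 13.
437 hashes to 14; 14,15,16,0,1,2,3 taken -> place at 4.
814 hashes to 6; slot 6 is free -> place at 6.
Table: [557, 172, 823, 761, 437, ., 814, ., ., ., 515, ., ., 686, 488, 539, 262]
Lookup 818: h=1, probe 1,2,3,4,5 → slot 5 empty, not found.

5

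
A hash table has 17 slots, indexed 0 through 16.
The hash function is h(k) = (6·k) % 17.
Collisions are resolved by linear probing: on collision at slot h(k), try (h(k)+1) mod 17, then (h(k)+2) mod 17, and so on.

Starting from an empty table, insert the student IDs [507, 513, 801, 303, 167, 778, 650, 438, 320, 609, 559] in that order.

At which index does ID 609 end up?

4

507 hashes to 16; slot 16 is free → place at 16.
513 hashes to 1; slot 1 is free → place at 1.
801 hashes to 12; slot 12 is free → place at 12.
303 hashes to 16; 16 taken → place at 0.
167 hashes to 16; 16,0,1 taken → place at 2.
778 hashes to 10; slot 10 is free → place at 10.
650 hashes to 7; slot 7 is free → place at 7.
438 hashes to 10; 10 taken → place at 11.
320 hashes to 16; 16,0,1,2 taken → place at 3.
609 hashes to 16; 16,0,1,2,3 taken → place at 4.
559 hashes to 5; slot 5 is free → place at 5.
Table: [303, 513, 167, 320, 609, 559, -, 650, -, -, 778, 438, 801, -, -, -, 507]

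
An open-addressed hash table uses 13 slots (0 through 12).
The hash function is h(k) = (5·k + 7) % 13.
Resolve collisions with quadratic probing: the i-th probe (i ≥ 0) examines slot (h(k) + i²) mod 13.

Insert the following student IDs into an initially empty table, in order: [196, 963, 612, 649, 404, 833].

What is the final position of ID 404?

Insert 196: h=12, slot 12 empty → index 12.
Insert 963: h=12, slot 12 occupied → index 0.
Insert 612: h=12, slots 12,0 occupied → index 3.
Insert 649: h=2, slot 2 empty → index 2.
Insert 404: h=12, slots 12,0,3 occupied → index 8.
Insert 833: h=12, slots 12,0,3,8,2 occupied → index 11.
Table: [963, ., 649, 612, ., ., ., ., 404, ., ., 833, 196]

8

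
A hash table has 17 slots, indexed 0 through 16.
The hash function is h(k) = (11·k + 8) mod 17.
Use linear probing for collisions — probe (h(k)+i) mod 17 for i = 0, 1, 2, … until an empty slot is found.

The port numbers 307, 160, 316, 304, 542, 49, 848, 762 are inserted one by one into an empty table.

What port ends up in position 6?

848

Insert 307: h=2, slot 2 empty -> index 2.
Insert 160: h=0, slot 0 empty -> index 0.
Insert 316: h=16, slot 16 empty -> index 16.
Insert 304: h=3, slot 3 empty -> index 3.
Insert 542: h=3, slot 3 occupied -> index 4.
Insert 49: h=3, slots 3,4 occupied -> index 5.
Insert 848: h=3, slots 3,4,5 occupied -> index 6.
Insert 762: h=9, slot 9 empty -> index 9.
Table: [160, ., 307, 304, 542, 49, 848, ., ., 762, ., ., ., ., ., ., 316]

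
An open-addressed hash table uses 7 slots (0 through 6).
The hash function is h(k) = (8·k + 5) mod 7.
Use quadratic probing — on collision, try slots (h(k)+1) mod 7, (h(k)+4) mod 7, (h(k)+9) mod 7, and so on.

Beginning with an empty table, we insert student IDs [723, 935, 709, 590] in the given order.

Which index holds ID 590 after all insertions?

4

723: h=0 -> slot 0
935: h=2 -> slot 2
709: h=0, probe 0,1 -> slot 1
590: h=0, probe 0,1,4 -> slot 4
Table: [723, 709, 935, ., 590, ., .]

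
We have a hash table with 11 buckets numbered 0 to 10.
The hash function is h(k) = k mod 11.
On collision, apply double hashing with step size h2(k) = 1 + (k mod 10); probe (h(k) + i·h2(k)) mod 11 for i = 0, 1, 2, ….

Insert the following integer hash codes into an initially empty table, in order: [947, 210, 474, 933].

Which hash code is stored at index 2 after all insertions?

947 hashes to 1; slot 1 is free -> place at 1.
210 hashes to 1, h2=1; 1 taken -> place at 2.
474 hashes to 1, h2=5; 1 taken -> place at 6.
933 hashes to 9; slot 9 is free -> place at 9.
Table: [., 947, 210, ., ., ., 474, ., ., 933, .]

210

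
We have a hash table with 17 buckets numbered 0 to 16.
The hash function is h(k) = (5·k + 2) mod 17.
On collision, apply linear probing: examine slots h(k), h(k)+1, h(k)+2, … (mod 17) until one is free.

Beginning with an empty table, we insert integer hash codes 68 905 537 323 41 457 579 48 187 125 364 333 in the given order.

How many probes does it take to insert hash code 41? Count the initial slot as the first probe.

68 hashes to 2; slot 2 is free → place at 2.
905 hashes to 5; slot 5 is free → place at 5.
537 hashes to 1; slot 1 is free → place at 1.
323 hashes to 2; 2 taken → place at 3.
41 hashes to 3; 3 taken → place at 4.
457 hashes to 9; slot 9 is free → place at 9.
579 hashes to 7; slot 7 is free → place at 7.
48 hashes to 4; 4,5 taken → place at 6.
187 hashes to 2; 2,3,4,5,6,7 taken → place at 8.
125 hashes to 15; slot 15 is free → place at 15.
364 hashes to 3; 3,4,5,6,7,8,9 taken → place at 10.
333 hashes to 1; 1,2,3,4,5,6,7,8,9,10 taken → place at 11.
Table: [-, 537, 68, 323, 41, 905, 48, 579, 187, 457, 364, 333, -, -, -, 125, -]

2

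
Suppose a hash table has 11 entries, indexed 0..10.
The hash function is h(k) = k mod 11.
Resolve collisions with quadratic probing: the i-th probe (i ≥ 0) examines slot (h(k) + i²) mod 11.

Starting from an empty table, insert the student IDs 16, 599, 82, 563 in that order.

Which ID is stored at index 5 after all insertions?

16

16 hashes to 5; slot 5 is free -> place at 5.
599 hashes to 5; 5 taken -> place at 6.
82 hashes to 5; 5,6 taken -> place at 9.
563 hashes to 2; slot 2 is free -> place at 2.
Table: [., ., 563, ., ., 16, 599, ., ., 82, .]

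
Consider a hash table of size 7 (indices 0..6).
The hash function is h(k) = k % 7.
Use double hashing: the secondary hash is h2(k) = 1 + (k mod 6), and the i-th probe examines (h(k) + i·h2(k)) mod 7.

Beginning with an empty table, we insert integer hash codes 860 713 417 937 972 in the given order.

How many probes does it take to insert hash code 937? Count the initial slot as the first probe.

Insert 860: h=6, slot 6 empty -> index 6.
Insert 713: h=6, h2=6, slot 6 occupied -> index 5.
Insert 417: h=4, slot 4 empty -> index 4.
Insert 937: h=6, h2=2, slot 6 occupied -> index 1.
Insert 972: h=6, h2=1, slot 6 occupied -> index 0.
Table: [972, 937, ., ., 417, 713, 860]

2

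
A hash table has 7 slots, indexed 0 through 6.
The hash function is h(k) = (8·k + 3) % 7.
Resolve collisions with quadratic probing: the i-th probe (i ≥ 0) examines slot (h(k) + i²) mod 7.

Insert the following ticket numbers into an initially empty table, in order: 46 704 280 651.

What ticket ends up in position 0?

46

Insert 46: h=0, slot 0 empty => index 0.
Insert 704: h=0, slot 0 occupied => index 1.
Insert 280: h=3, slot 3 empty => index 3.
Insert 651: h=3, slot 3 occupied => index 4.
Table: [46, 704, -, 280, 651, -, -]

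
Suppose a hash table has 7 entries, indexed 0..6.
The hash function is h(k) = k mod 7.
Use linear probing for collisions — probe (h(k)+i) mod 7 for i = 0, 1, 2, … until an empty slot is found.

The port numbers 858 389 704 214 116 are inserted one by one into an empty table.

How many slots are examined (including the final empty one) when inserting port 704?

858 hashes to 4; slot 4 is free -> place at 4.
389 hashes to 4; 4 taken -> place at 5.
704 hashes to 4; 4,5 taken -> place at 6.
214 hashes to 4; 4,5,6 taken -> place at 0.
116 hashes to 4; 4,5,6,0 taken -> place at 1.
Table: [214, 116, ., ., 858, 389, 704]

3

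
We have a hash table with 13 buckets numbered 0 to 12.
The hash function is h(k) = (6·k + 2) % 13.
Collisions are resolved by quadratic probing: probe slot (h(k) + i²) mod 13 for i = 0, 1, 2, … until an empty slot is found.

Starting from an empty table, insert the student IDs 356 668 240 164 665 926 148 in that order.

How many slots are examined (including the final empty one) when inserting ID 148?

3

356: h=6 → slot 6
668: h=6, probe 6,7 → slot 7
240: h=12 → slot 12
164: h=11 → slot 11
665: h=1 → slot 1
926: h=7, probe 7,8 → slot 8
148: h=6, probe 6,7,10 → slot 10
Table: [., 665, ., ., ., ., 356, 668, 926, ., 148, 164, 240]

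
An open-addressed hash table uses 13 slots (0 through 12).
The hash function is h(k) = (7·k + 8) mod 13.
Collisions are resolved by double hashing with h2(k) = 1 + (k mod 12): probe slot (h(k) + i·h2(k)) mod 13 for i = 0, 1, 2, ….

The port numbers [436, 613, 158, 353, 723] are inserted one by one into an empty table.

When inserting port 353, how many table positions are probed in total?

Insert 436: h=5, slot 5 empty -> index 5.
Insert 613: h=9, slot 9 empty -> index 9.
Insert 158: h=9, h2=3, slot 9 occupied -> index 12.
Insert 353: h=9, h2=6, slot 9 occupied -> index 2.
Insert 723: h=12, h2=4, slot 12 occupied -> index 3.
Table: [—, —, 353, 723, —, 436, —, —, —, 613, —, —, 158]

2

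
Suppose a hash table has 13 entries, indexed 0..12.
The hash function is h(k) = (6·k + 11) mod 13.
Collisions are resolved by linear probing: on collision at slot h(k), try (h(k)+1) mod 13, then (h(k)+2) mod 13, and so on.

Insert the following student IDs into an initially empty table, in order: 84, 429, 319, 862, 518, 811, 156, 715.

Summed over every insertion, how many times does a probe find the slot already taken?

7

84 hashes to 8; slot 8 is free -> place at 8.
429 hashes to 11; slot 11 is free -> place at 11.
319 hashes to 1; slot 1 is free -> place at 1.
862 hashes to 9; slot 9 is free -> place at 9.
518 hashes to 12; slot 12 is free -> place at 12.
811 hashes to 2; slot 2 is free -> place at 2.
156 hashes to 11; 11,12 taken -> place at 0.
715 hashes to 11; 11,12,0,1,2 taken -> place at 3.
Table: [156, 319, 811, 715, _, _, _, _, 84, 862, _, 429, 518]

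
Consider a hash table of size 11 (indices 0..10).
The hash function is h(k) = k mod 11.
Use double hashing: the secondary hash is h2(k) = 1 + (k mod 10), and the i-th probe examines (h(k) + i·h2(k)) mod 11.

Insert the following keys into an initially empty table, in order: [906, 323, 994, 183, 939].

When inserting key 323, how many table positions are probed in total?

Insert 906: h=4, slot 4 empty => index 4.
Insert 323: h=4, h2=4, slot 4 occupied => index 8.
Insert 994: h=4, h2=5, slot 4 occupied => index 9.
Insert 183: h=7, slot 7 empty => index 7.
Insert 939: h=4, h2=10, slot 4 occupied => index 3.
Table: [_, _, _, 939, 906, _, _, 183, 323, 994, _]

2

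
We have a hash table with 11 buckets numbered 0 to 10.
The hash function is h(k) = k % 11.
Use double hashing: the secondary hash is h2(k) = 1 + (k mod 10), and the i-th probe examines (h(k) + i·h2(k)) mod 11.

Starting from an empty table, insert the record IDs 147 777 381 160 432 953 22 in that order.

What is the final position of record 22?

1

147 hashes to 4; slot 4 is free → place at 4.
777 hashes to 7; slot 7 is free → place at 7.
381 hashes to 7, h2=2; 7 taken → place at 9.
160 hashes to 6; slot 6 is free → place at 6.
432 hashes to 3; slot 3 is free → place at 3.
953 hashes to 7, h2=4; 7 taken → place at 0.
22 hashes to 0, h2=3; 0,3,6,9 taken → place at 1.
Table: [953, 22, ∅, 432, 147, ∅, 160, 777, ∅, 381, ∅]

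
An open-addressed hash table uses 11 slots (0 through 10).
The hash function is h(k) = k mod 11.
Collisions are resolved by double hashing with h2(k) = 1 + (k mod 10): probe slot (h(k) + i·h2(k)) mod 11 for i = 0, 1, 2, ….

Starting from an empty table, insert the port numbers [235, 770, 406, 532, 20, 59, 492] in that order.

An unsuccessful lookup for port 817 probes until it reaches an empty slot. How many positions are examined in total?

Insert 235: h=4, slot 4 empty => index 4.
Insert 770: h=0, slot 0 empty => index 0.
Insert 406: h=10, slot 10 empty => index 10.
Insert 532: h=4, h2=3, slot 4 occupied => index 7.
Insert 20: h=9, slot 9 empty => index 9.
Insert 59: h=4, h2=10, slot 4 occupied => index 3.
Insert 492: h=8, slot 8 empty => index 8.
Table: [770, _, _, 59, 235, _, _, 532, 492, 20, 406]
Lookup 817: h=3, h2=8, probe 3,0,8,5 → slot 5 empty, not found.

4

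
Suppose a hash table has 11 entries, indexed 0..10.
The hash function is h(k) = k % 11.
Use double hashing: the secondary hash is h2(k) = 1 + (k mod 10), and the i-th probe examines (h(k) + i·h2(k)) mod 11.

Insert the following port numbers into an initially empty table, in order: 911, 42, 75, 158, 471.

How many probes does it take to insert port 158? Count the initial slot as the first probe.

Insert 911: h=9, slot 9 empty -> index 9.
Insert 42: h=9, h2=3, slot 9 occupied -> index 1.
Insert 75: h=9, h2=6, slot 9 occupied -> index 4.
Insert 158: h=4, h2=9, slot 4 occupied -> index 2.
Insert 471: h=9, h2=2, slot 9 occupied -> index 0.
Table: [471, 42, 158, —, 75, —, —, —, —, 911, —]

2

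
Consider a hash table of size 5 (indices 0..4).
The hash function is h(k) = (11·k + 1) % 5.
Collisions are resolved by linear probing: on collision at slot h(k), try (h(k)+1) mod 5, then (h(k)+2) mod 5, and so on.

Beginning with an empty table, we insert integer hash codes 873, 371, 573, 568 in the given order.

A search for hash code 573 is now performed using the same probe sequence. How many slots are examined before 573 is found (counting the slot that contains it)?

873: h=4 -> slot 4
371: h=2 -> slot 2
573: h=4, probe 4,0 -> slot 0
568: h=4, probe 4,0,1 -> slot 1
Table: [573, 568, 371, ., 873]
Lookup 573: h=4, probe 4,0 → found at 0.

2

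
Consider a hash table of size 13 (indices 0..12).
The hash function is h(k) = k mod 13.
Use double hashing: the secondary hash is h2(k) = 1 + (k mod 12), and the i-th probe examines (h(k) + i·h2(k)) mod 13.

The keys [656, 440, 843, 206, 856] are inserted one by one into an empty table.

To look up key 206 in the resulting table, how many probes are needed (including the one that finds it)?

656: h=6 -> slot 6
440: h=11 -> slot 11
843: h=11, h2=4, probe 11,2 -> slot 2
206: h=11, h2=3, probe 11,1 -> slot 1
856: h=11, h2=5, probe 11,3 -> slot 3
Table: [—, 206, 843, 856, —, —, 656, —, —, —, —, 440, —]
Lookup 206: h=11, h2=3, probe 11,1 → found at 1.

2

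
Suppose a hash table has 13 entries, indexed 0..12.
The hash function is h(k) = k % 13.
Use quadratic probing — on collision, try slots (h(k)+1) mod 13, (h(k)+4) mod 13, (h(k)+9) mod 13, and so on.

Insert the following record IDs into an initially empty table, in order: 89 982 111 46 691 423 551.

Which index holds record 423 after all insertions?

Insert 89: h=11, slot 11 empty => index 11.
Insert 982: h=7, slot 7 empty => index 7.
Insert 111: h=7, slot 7 occupied => index 8.
Insert 46: h=7, slots 7,8,11 occupied => index 3.
Insert 691: h=2, slot 2 empty => index 2.
Insert 423: h=7, slots 7,8,11,3 occupied => index 10.
Insert 551: h=5, slot 5 empty => index 5.
Table: [∅, ∅, 691, 46, ∅, 551, ∅, 982, 111, ∅, 423, 89, ∅]

10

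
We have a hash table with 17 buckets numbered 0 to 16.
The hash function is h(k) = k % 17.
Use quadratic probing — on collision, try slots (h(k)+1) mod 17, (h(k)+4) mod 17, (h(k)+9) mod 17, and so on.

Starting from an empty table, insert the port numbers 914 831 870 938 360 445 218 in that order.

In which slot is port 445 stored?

12

914: h=13 -> slot 13
831: h=15 -> slot 15
870: h=3 -> slot 3
938: h=3, probe 3,4 -> slot 4
360: h=3, probe 3,4,7 -> slot 7
445: h=3, probe 3,4,7,12 -> slot 12
218: h=14 -> slot 14
Table: [_, _, _, 870, 938, _, _, 360, _, _, _, _, 445, 914, 218, 831, _]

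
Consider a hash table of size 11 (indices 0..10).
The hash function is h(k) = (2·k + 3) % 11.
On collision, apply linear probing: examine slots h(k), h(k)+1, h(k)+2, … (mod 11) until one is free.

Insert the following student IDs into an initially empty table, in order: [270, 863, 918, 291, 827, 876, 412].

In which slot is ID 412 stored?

8

270: h=4 => slot 4
863: h=2 => slot 2
918: h=2, probe 2,3 => slot 3
291: h=2, probe 2,3,4,5 => slot 5
827: h=7 => slot 7
876: h=6 => slot 6
412: h=2, probe 2,3,4,5,6,7,8 => slot 8
Table: [_, _, 863, 918, 270, 291, 876, 827, 412, _, _]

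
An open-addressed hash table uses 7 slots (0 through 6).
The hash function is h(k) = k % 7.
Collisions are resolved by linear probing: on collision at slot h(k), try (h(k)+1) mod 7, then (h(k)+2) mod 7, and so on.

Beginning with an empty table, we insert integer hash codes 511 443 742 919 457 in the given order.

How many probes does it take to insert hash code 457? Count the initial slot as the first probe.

3

Insert 511: h=0, slot 0 empty => index 0.
Insert 443: h=2, slot 2 empty => index 2.
Insert 742: h=0, slot 0 occupied => index 1.
Insert 919: h=2, slot 2 occupied => index 3.
Insert 457: h=2, slots 2,3 occupied => index 4.
Table: [511, 742, 443, 919, 457, _, _]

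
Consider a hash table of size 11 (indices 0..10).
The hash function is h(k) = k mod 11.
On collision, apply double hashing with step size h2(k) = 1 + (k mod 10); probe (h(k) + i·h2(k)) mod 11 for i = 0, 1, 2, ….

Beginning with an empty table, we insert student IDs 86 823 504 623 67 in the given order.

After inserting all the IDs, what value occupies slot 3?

504

86: h=9 => slot 9
823: h=9, h2=4, probe 9,2 => slot 2
504: h=9, h2=5, probe 9,3 => slot 3
623: h=7 => slot 7
67: h=1 => slot 1
Table: [—, 67, 823, 504, —, —, —, 623, —, 86, —]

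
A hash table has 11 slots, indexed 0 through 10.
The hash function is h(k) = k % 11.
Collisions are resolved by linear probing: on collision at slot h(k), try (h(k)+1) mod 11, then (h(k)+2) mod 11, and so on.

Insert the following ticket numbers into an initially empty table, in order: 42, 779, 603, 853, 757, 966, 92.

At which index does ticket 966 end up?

2

42: h=9 => slot 9
779: h=9, probe 9,10 => slot 10
603: h=9, probe 9,10,0 => slot 0
853: h=6 => slot 6
757: h=9, probe 9,10,0,1 => slot 1
966: h=9, probe 9,10,0,1,2 => slot 2
92: h=4 => slot 4
Table: [603, 757, 966, ∅, 92, ∅, 853, ∅, ∅, 42, 779]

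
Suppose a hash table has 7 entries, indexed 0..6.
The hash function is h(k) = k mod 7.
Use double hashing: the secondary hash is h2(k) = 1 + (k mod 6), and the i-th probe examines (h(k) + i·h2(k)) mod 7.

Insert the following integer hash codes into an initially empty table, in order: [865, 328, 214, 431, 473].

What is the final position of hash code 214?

2

865 hashes to 4; slot 4 is free → place at 4.
328 hashes to 6; slot 6 is free → place at 6.
214 hashes to 4, h2=5; 4 taken → place at 2.
431 hashes to 4, h2=6; 4 taken → place at 3.
473 hashes to 4, h2=6; 4,3,2 taken → place at 1.
Table: [∅, 473, 214, 431, 865, ∅, 328]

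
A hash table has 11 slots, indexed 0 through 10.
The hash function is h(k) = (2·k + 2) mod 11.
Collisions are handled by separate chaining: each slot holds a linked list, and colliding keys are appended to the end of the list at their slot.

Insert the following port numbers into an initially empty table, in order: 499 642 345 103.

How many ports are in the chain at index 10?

4

499 -> bucket 10
642 -> bucket 10 (collision)
345 -> bucket 10 (collision)
103 -> bucket 10 (collision)
Final buckets:
0: ∅
1: ∅
2: ∅
3: ∅
4: ∅
5: ∅
6: ∅
7: ∅
8: ∅
9: ∅
10: 499 -> 642 -> 345 -> 103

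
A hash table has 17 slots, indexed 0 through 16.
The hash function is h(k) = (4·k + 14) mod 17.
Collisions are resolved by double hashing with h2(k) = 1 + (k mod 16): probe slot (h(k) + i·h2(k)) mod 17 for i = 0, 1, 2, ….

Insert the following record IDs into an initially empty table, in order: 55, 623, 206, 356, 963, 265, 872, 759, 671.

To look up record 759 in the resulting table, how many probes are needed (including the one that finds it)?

2

55: h=13 => slot 13
623: h=7 => slot 7
206: h=5 => slot 5
356: h=10 => slot 10
963: h=7, h2=4, probe 7,11 => slot 11
265: h=3 => slot 3
872: h=0 => slot 0
759: h=7, h2=8, probe 7,15 => slot 15
671: h=12 => slot 12
Table: [872, —, —, 265, —, 206, —, 623, —, —, 356, 963, 671, 55, —, 759, —]
Lookup 759: h=7, h2=8, probe 7,15 → found at 15.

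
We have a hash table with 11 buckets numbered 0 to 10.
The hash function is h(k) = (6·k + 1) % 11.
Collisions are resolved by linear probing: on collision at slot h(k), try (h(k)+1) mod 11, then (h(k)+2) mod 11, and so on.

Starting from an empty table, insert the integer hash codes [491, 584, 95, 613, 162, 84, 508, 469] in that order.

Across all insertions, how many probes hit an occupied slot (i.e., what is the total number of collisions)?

8

491 hashes to 10; slot 10 is free -> place at 10.
584 hashes to 7; slot 7 is free -> place at 7.
95 hashes to 10; 10 taken -> place at 0.
613 hashes to 5; slot 5 is free -> place at 5.
162 hashes to 5; 5 taken -> place at 6.
84 hashes to 10; 10,0 taken -> place at 1.
508 hashes to 2; slot 2 is free -> place at 2.
469 hashes to 10; 10,0,1,2 taken -> place at 3.
Table: [95, 84, 508, 469, _, 613, 162, 584, _, _, 491]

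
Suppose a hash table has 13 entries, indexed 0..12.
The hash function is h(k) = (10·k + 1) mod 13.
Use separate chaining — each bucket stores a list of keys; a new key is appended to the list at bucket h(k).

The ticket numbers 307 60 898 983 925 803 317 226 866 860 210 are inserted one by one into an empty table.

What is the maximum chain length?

Insert 307: h=3, bucket 3 empty -> new chain.
Insert 60: h=3, bucket 3 nonempty -> append to chain.
Insert 898: h=11, bucket 11 empty -> new chain.
Insert 983: h=3, bucket 3 nonempty -> append to chain.
Insert 925: h=8, bucket 8 empty -> new chain.
Insert 803: h=10, bucket 10 empty -> new chain.
Insert 317: h=12, bucket 12 empty -> new chain.
Insert 226: h=12, bucket 12 nonempty -> append to chain.
Insert 866: h=3, bucket 3 nonempty -> append to chain.
Insert 860: h=8, bucket 8 nonempty -> append to chain.
Insert 210: h=8, bucket 8 nonempty -> append to chain.
Final buckets:
0: ∅
1: ∅
2: ∅
3: 307 -> 60 -> 983 -> 866
4: ∅
5: ∅
6: ∅
7: ∅
8: 925 -> 860 -> 210
9: ∅
10: 803
11: 898
12: 317 -> 226

4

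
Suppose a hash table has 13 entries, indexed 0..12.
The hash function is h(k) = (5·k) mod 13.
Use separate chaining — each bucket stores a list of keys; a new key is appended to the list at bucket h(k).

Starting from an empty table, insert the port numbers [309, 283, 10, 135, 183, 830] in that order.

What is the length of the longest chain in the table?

3

309 -> bucket 11
283 -> bucket 11 (collision)
10 -> bucket 11 (collision)
135 -> bucket 12
183 -> bucket 5
830 -> bucket 3
Final buckets:
0: -
1: -
2: -
3: 830
4: -
5: 183
6: -
7: -
8: -
9: -
10: -
11: 309 -> 283 -> 10
12: 135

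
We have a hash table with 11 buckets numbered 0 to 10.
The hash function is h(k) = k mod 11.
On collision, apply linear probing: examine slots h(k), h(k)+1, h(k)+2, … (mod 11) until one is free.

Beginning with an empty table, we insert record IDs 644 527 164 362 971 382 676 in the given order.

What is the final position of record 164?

0

644: h=6 -> slot 6
527: h=10 -> slot 10
164: h=10, probe 10,0 -> slot 0
362: h=10, probe 10,0,1 -> slot 1
971: h=3 -> slot 3
382: h=8 -> slot 8
676: h=5 -> slot 5
Table: [164, 362, ., 971, ., 676, 644, ., 382, ., 527]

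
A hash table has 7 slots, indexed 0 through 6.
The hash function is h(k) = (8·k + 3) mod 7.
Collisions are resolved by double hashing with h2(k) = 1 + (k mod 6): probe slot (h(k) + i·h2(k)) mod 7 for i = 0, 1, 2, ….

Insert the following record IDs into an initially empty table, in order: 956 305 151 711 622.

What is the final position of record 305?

6

Insert 956: h=0, slot 0 empty => index 0.
Insert 305: h=0, h2=6, slot 0 occupied => index 6.
Insert 151: h=0, h2=2, slot 0 occupied => index 2.
Insert 711: h=0, h2=4, slot 0 occupied => index 4.
Insert 622: h=2, h2=5, slots 2,0 occupied => index 5.
Table: [956, -, 151, -, 711, 622, 305]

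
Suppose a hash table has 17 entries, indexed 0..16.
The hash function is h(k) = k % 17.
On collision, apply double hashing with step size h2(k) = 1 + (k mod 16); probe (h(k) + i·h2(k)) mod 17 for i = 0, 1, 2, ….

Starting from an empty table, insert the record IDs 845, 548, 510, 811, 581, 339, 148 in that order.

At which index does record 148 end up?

Insert 845: h=12, slot 12 empty → index 12.
Insert 548: h=4, slot 4 empty → index 4.
Insert 510: h=0, slot 0 empty → index 0.
Insert 811: h=12, h2=12, slot 12 occupied → index 7.
Insert 581: h=3, slot 3 empty → index 3.
Insert 339: h=16, slot 16 empty → index 16.
Insert 148: h=12, h2=5, slots 12,0 occupied → index 5.
Table: [510, -, -, 581, 548, 148, -, 811, -, -, -, -, 845, -, -, -, 339]

5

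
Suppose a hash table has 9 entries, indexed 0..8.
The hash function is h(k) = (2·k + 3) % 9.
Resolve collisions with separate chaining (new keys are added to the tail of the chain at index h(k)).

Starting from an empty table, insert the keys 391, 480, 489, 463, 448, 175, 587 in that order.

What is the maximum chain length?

Insert 391: h=2, bucket 2 empty -> new chain.
Insert 480: h=0, bucket 0 empty -> new chain.
Insert 489: h=0, bucket 0 nonempty -> append to chain.
Insert 463: h=2, bucket 2 nonempty -> append to chain.
Insert 448: h=8, bucket 8 empty -> new chain.
Insert 175: h=2, bucket 2 nonempty -> append to chain.
Insert 587: h=7, bucket 7 empty -> new chain.
Final buckets:
0: 480 -> 489
1: -
2: 391 -> 463 -> 175
3: -
4: -
5: -
6: -
7: 587
8: 448

3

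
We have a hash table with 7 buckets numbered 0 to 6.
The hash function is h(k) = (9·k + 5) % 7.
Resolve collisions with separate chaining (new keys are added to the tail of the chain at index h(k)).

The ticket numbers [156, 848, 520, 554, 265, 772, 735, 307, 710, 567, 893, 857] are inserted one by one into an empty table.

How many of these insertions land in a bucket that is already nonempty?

156 → bucket 2
848 → bucket 0
520 → bucket 2 (collision)
554 → bucket 0 (collision)
265 → bucket 3
772 → bucket 2 (collision)
735 → bucket 5
307 → bucket 3 (collision)
710 → bucket 4
567 → bucket 5 (collision)
893 → bucket 6
857 → bucket 4 (collision)
Final buckets:
0: 848 -> 554
1: ∅
2: 156 -> 520 -> 772
3: 265 -> 307
4: 710 -> 857
5: 735 -> 567
6: 893

6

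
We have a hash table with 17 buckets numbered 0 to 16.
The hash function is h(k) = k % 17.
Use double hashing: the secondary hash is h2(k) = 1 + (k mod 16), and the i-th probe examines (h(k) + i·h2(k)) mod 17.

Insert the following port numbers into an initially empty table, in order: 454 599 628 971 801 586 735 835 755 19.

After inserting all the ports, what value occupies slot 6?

801

454 hashes to 12; slot 12 is free → place at 12.
599 hashes to 4; slot 4 is free → place at 4.
628 hashes to 16; slot 16 is free → place at 16.
971 hashes to 2; slot 2 is free → place at 2.
801 hashes to 2, h2=2; 2,4 taken → place at 6.
586 hashes to 8; slot 8 is free → place at 8.
735 hashes to 4, h2=16; 4 taken → place at 3.
835 hashes to 2, h2=4; 2,6 taken → place at 10.
755 hashes to 7; slot 7 is free → place at 7.
19 hashes to 2, h2=4; 2,6,10 taken → place at 14.
Table: [_, _, 971, 735, 599, _, 801, 755, 586, _, 835, _, 454, _, 19, _, 628]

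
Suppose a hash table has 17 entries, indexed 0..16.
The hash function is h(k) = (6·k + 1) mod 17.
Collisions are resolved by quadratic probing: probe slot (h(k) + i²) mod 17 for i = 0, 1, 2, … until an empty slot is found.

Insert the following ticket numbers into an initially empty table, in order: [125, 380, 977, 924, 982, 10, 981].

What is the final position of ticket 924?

7

125: h=3 => slot 3
380: h=3, probe 3,4 => slot 4
977: h=15 => slot 15
924: h=3, probe 3,4,7 => slot 7
982: h=11 => slot 11
10: h=10 => slot 10
981: h=5 => slot 5
Table: [., ., ., 125, 380, 981, ., 924, ., ., 10, 982, ., ., ., 977, .]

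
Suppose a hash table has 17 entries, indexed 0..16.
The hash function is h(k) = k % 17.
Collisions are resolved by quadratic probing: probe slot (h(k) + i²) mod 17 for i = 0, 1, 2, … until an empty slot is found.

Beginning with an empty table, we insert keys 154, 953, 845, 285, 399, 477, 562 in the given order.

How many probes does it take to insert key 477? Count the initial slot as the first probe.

Insert 154: h=1, slot 1 empty -> index 1.
Insert 953: h=1, slot 1 occupied -> index 2.
Insert 845: h=12, slot 12 empty -> index 12.
Insert 285: h=13, slot 13 empty -> index 13.
Insert 399: h=8, slot 8 empty -> index 8.
Insert 477: h=1, slots 1,2 occupied -> index 5.
Insert 562: h=1, slots 1,2,5 occupied -> index 10.
Table: [_, 154, 953, _, _, 477, _, _, 399, _, 562, _, 845, 285, _, _, _]

3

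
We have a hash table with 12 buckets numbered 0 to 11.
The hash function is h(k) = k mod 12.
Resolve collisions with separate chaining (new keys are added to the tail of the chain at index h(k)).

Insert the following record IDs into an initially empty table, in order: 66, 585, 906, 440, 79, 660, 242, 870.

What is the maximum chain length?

3

66 → bucket 6
585 → bucket 9
906 → bucket 6 (collision)
440 → bucket 8
79 → bucket 7
660 → bucket 0
242 → bucket 2
870 → bucket 6 (collision)
Final buckets:
0: 660
1: _
2: 242
3: _
4: _
5: _
6: 66 -> 906 -> 870
7: 79
8: 440
9: 585
10: _
11: _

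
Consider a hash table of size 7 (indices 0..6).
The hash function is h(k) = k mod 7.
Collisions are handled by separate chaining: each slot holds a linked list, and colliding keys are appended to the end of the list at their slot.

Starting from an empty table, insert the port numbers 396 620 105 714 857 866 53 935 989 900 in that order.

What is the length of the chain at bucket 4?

5

Insert 396: h=4, bucket 4 empty → new chain.
Insert 620: h=4, bucket 4 nonempty → append to chain.
Insert 105: h=0, bucket 0 empty → new chain.
Insert 714: h=0, bucket 0 nonempty → append to chain.
Insert 857: h=3, bucket 3 empty → new chain.
Insert 866: h=5, bucket 5 empty → new chain.
Insert 53: h=4, bucket 4 nonempty → append to chain.
Insert 935: h=4, bucket 4 nonempty → append to chain.
Insert 989: h=2, bucket 2 empty → new chain.
Insert 900: h=4, bucket 4 nonempty → append to chain.
Final buckets:
0: 105 -> 714
1: —
2: 989
3: 857
4: 396 -> 620 -> 53 -> 935 -> 900
5: 866
6: —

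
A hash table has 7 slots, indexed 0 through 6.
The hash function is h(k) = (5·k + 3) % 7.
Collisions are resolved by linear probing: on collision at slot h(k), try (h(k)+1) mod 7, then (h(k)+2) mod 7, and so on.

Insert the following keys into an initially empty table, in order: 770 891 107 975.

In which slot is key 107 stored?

Insert 770: h=3, slot 3 empty -> index 3.
Insert 891: h=6, slot 6 empty -> index 6.
Insert 107: h=6, slot 6 occupied -> index 0.
Insert 975: h=6, slots 6,0 occupied -> index 1.
Table: [107, 975, —, 770, —, —, 891]

0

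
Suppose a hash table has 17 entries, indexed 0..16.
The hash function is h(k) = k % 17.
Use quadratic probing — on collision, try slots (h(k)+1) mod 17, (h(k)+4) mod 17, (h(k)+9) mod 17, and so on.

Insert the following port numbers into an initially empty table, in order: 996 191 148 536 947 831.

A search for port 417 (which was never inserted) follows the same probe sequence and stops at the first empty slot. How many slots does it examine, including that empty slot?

996: h=10 => slot 10
191: h=4 => slot 4
148: h=12 => slot 12
536: h=9 => slot 9
947: h=12, probe 12,13 => slot 13
831: h=15 => slot 15
Table: [∅, ∅, ∅, ∅, 191, ∅, ∅, ∅, ∅, 536, 996, ∅, 148, 947, ∅, 831, ∅]
Lookup 417: h=9, probe 9,10,13,1 → slot 1 empty, not found.

4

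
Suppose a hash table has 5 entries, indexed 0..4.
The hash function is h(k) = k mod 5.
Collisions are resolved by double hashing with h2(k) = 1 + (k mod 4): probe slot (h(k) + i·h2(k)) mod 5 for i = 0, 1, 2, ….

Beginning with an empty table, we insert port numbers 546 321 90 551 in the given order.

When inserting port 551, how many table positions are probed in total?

3

546: h=1 => slot 1
321: h=1, h2=2, probe 1,3 => slot 3
90: h=0 => slot 0
551: h=1, h2=4, probe 1,0,4 => slot 4
Table: [90, 546, -, 321, 551]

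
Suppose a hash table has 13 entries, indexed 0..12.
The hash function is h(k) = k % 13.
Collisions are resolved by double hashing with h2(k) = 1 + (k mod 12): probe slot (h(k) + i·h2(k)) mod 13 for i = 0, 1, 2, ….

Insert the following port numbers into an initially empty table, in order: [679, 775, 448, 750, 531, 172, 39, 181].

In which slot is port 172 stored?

Insert 679: h=3, slot 3 empty -> index 3.
Insert 775: h=8, slot 8 empty -> index 8.
Insert 448: h=6, slot 6 empty -> index 6.
Insert 750: h=9, slot 9 empty -> index 9.
Insert 531: h=11, slot 11 empty -> index 11.
Insert 172: h=3, h2=5, slots 3,8 occupied -> index 0.
Insert 39: h=0, h2=4, slot 0 occupied -> index 4.
Insert 181: h=12, slot 12 empty -> index 12.
Table: [172, -, -, 679, 39, -, 448, -, 775, 750, -, 531, 181]

0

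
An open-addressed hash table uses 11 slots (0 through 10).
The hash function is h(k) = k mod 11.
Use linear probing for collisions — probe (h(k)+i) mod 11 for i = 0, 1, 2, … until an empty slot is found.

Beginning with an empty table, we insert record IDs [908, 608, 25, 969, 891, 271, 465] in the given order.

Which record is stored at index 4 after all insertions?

908 hashes to 6; slot 6 is free → place at 6.
608 hashes to 3; slot 3 is free → place at 3.
25 hashes to 3; 3 taken → place at 4.
969 hashes to 1; slot 1 is free → place at 1.
891 hashes to 0; slot 0 is free → place at 0.
271 hashes to 7; slot 7 is free → place at 7.
465 hashes to 3; 3,4 taken → place at 5.
Table: [891, 969, ., 608, 25, 465, 908, 271, ., ., .]

25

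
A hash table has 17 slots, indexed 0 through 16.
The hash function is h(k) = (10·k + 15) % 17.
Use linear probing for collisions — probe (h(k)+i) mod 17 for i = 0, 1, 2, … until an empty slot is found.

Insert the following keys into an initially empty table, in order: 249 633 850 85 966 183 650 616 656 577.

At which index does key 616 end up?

7

249 hashes to 6; slot 6 is free → place at 6.
633 hashes to 4; slot 4 is free → place at 4.
850 hashes to 15; slot 15 is free → place at 15.
85 hashes to 15; 15 taken → place at 16.
966 hashes to 2; slot 2 is free → place at 2.
183 hashes to 9; slot 9 is free → place at 9.
650 hashes to 4; 4 taken → place at 5.
616 hashes to 4; 4,5,6 taken → place at 7.
656 hashes to 13; slot 13 is free → place at 13.
577 hashes to 5; 5,6,7 taken → place at 8.
Table: [_, _, 966, _, 633, 650, 249, 616, 577, 183, _, _, _, 656, _, 850, 85]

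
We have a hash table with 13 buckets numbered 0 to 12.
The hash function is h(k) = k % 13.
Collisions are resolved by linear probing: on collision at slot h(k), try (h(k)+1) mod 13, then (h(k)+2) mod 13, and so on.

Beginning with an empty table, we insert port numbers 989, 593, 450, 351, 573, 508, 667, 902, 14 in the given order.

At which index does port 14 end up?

Insert 989: h=1, slot 1 empty -> index 1.
Insert 593: h=8, slot 8 empty -> index 8.
Insert 450: h=8, slot 8 occupied -> index 9.
Insert 351: h=0, slot 0 empty -> index 0.
Insert 573: h=1, slot 1 occupied -> index 2.
Insert 508: h=1, slots 1,2 occupied -> index 3.
Insert 667: h=4, slot 4 empty -> index 4.
Insert 902: h=5, slot 5 empty -> index 5.
Insert 14: h=1, slots 1,2,3,4,5 occupied -> index 6.
Table: [351, 989, 573, 508, 667, 902, 14, _, 593, 450, _, _, _]

6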